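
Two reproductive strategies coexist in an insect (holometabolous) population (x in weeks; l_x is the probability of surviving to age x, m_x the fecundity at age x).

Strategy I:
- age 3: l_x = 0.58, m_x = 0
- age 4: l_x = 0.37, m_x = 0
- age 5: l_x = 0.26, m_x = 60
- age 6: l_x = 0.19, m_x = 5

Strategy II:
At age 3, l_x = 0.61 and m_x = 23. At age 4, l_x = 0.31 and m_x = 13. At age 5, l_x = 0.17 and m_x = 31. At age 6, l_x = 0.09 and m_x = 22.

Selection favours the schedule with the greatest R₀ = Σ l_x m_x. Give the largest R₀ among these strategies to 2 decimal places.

25.31

Strategy I: R₀ = 0.58×0 + 0.37×0 + 0.26×60 + 0.19×5 = 16.5500
Strategy II: R₀ = 0.61×23 + 0.31×13 + 0.17×31 + 0.09×22 = 25.3100
Highest R₀: strategy II with 25.3100.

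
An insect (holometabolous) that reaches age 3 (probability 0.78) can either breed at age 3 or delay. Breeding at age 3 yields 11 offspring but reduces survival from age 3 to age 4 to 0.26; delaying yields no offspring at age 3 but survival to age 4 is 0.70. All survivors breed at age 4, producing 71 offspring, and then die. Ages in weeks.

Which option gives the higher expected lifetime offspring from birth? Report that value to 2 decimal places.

breed at age 3: R₀ = 0.78 × (11 + 0.26 × 71) = 0.78 × 29.4600 = 22.9788
delay to age 4: R₀ = 0.78 × (0.70 × 71) = 0.78 × 49.7000 = 38.7660
Higher: delay to age 4 (38.7660).

38.77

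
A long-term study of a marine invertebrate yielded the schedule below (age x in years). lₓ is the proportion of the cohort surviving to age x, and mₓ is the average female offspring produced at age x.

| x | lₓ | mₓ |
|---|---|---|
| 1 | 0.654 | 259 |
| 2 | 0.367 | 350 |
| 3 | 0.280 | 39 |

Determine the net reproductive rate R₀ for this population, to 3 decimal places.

308.756

R₀ = Σ lₓ mₓ:
  age 1: 0.654 × 259 = 169.3860
  age 2: 0.367 × 350 = 128.4500
  age 3: 0.280 × 39 = 10.9200
R₀ = 169.3860 + 128.4500 + 10.9200 = 308.7560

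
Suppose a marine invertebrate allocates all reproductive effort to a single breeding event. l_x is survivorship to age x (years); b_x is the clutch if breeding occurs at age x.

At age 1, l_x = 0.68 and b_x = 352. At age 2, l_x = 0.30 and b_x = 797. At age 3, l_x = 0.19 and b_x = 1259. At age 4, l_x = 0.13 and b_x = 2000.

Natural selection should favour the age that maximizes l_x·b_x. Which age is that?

Expected offspring if breeding at age x = l_x × b_x:
  age 1: 0.68 × 352 = 239.360
  age 2: 0.30 × 797 = 239.100
  age 3: 0.19 × 1259 = 239.210
  age 4: 0.13 × 2000 = 260.000
Maximum at age 4 (260.000).

4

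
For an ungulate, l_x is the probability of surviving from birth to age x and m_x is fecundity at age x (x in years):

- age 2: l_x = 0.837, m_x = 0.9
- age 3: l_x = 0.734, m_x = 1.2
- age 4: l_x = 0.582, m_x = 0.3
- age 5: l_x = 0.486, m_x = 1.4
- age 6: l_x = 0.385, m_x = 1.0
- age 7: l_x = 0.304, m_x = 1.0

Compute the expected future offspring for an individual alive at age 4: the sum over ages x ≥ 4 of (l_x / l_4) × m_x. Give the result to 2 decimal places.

l_4 = 0.582. Conditional survival from age 4 to x is l_x / l_4.
  x=4: (0.582/0.582) × 0.3 = 0.3000
  x=5: (0.486/0.582) × 1.4 = 1.1691
  x=6: (0.385/0.582) × 1.0 = 0.6615
  x=7: (0.304/0.582) × 1.0 = 0.5223
Sum = 0.3000 + 1.1691 + 0.6615 + 0.5223 = 2.6529

2.65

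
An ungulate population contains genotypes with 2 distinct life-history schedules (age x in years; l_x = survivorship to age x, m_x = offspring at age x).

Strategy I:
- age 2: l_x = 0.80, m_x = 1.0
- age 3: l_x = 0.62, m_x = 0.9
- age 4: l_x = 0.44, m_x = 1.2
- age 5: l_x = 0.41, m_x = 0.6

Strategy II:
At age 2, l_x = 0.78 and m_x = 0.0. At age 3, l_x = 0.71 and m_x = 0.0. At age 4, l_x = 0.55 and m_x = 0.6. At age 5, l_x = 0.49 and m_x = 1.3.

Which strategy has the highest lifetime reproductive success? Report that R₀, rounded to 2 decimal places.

Strategy I: R₀ = 0.80×1.0 + 0.62×0.9 + 0.44×1.2 + 0.41×0.6 = 2.1320
Strategy II: R₀ = 0.78×0.0 + 0.71×0.0 + 0.55×0.6 + 0.49×1.3 = 0.9670
Highest R₀: strategy I with 2.1320.

2.13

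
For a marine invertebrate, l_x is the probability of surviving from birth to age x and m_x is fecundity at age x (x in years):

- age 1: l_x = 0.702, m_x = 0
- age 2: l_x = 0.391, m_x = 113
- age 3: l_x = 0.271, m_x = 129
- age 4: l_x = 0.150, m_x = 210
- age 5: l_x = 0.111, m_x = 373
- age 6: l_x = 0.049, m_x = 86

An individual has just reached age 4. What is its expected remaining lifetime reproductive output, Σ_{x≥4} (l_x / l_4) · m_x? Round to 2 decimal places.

l_4 = 0.150. Conditional survival from age 4 to x is l_x / l_4.
  x=4: (0.150/0.150) × 210 = 210.0000
  x=5: (0.111/0.150) × 373 = 276.0200
  x=6: (0.049/0.150) × 86 = 28.0933
Sum = 210.0000 + 276.0200 + 28.0933 = 514.1133

514.11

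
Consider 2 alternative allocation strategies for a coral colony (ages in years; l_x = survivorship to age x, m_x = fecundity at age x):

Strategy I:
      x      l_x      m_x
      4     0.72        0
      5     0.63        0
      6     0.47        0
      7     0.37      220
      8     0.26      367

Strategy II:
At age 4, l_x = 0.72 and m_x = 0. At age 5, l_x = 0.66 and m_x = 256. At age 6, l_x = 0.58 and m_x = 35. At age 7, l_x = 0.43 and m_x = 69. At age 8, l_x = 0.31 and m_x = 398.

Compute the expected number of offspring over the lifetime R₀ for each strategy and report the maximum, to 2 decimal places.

Strategy I: R₀ = 0.72×0 + 0.63×0 + 0.47×0 + 0.37×220 + 0.26×367 = 176.8200
Strategy II: R₀ = 0.72×0 + 0.66×256 + 0.58×35 + 0.43×69 + 0.31×398 = 342.3100
Highest R₀: strategy II with 342.3100.

342.31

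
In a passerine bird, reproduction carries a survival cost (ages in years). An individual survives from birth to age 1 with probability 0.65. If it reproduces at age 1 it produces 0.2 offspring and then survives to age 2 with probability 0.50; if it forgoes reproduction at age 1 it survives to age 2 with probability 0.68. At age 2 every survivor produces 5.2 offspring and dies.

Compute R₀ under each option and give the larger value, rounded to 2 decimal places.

2.30

breed at age 1: R₀ = 0.65 × (0.2 + 0.50 × 5.2) = 0.65 × 2.8000 = 1.8200
delay to age 2: R₀ = 0.65 × (0.68 × 5.2) = 0.65 × 3.5360 = 2.2984
Higher: delay to age 2 (2.2984).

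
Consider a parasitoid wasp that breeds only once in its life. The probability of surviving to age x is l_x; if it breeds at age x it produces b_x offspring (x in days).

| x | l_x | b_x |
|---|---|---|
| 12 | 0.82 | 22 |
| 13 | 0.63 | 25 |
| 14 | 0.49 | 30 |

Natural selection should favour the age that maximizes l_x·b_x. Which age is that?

Expected offspring if breeding at age x = l_x × b_x:
  age 12: 0.82 × 22 = 18.040
  age 13: 0.63 × 25 = 15.750
  age 14: 0.49 × 30 = 14.700
Maximum at age 12 (18.040).

12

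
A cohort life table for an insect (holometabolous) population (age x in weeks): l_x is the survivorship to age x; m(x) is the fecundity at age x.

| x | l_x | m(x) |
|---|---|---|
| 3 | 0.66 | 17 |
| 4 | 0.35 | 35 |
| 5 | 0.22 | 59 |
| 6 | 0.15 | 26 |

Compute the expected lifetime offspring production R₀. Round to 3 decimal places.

40.350

R₀ = Σ l_x m(x):
  age 3: 0.66 × 17 = 11.2200
  age 4: 0.35 × 35 = 12.2500
  age 5: 0.22 × 59 = 12.9800
  age 6: 0.15 × 26 = 3.9000
R₀ = 11.2200 + 12.2500 + 12.9800 + 3.9000 = 40.3500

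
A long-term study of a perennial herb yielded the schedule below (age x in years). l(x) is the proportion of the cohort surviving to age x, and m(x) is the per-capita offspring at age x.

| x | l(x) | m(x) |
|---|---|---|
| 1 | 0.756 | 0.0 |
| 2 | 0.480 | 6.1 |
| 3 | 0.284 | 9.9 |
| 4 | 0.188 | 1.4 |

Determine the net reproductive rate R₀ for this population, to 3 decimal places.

6.003

R₀ = Σ l(x) m(x):
  age 1: 0.756 × 0.0 = 0.0000
  age 2: 0.480 × 6.1 = 2.9280
  age 3: 0.284 × 9.9 = 2.8116
  age 4: 0.188 × 1.4 = 0.2632
R₀ = 0.0000 + 2.9280 + 2.8116 + 0.2632 = 6.0028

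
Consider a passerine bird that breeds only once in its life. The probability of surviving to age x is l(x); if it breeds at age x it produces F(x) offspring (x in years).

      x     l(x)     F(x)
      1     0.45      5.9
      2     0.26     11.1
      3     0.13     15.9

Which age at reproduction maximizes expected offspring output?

Expected offspring if breeding at age x = l(x) × F(x):
  age 1: 0.45 × 5.9 = 2.655
  age 2: 0.26 × 11.1 = 2.886
  age 3: 0.13 × 15.9 = 2.067
Maximum at age 2 (2.886).

2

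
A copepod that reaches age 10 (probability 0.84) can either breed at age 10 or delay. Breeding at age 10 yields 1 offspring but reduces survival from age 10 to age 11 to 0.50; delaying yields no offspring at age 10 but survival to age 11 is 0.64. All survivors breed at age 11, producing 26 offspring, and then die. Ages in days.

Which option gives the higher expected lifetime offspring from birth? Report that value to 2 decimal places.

breed at age 10: R₀ = 0.84 × (1 + 0.50 × 26) = 0.84 × 14.0000 = 11.7600
delay to age 11: R₀ = 0.84 × (0.64 × 26) = 0.84 × 16.6400 = 13.9776
Higher: delay to age 11 (13.9776).

13.98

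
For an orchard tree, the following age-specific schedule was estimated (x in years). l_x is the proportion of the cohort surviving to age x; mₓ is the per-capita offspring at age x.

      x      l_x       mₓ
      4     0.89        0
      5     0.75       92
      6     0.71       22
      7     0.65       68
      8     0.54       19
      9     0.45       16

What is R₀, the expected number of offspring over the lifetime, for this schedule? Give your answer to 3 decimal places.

146.280

R₀ = Σ l_x mₓ:
  age 4: 0.89 × 0 = 0.0000
  age 5: 0.75 × 92 = 69.0000
  age 6: 0.71 × 22 = 15.6200
  age 7: 0.65 × 68 = 44.2000
  age 8: 0.54 × 19 = 10.2600
  age 9: 0.45 × 16 = 7.2000
R₀ = 0.0000 + 69.0000 + 15.6200 + 44.2000 + 10.2600 + 7.2000 = 146.2800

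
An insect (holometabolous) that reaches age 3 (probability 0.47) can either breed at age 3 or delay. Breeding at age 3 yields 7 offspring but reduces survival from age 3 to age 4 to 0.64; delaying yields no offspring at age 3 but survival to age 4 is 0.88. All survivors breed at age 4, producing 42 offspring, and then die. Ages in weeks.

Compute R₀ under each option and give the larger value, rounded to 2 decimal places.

breed at age 3: R₀ = 0.47 × (7 + 0.64 × 42) = 0.47 × 33.8800 = 15.9236
delay to age 4: R₀ = 0.47 × (0.88 × 42) = 0.47 × 36.9600 = 17.3712
Higher: delay to age 4 (17.3712).

17.37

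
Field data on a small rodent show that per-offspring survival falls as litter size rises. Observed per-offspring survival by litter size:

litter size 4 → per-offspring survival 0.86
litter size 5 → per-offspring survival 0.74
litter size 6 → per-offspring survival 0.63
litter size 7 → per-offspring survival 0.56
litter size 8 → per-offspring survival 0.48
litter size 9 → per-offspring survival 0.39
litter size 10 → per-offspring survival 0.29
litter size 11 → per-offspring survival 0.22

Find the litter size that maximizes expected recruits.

7

Expected recruits = c × s(c):
  c=4: 4 × 0.86 = 3.440
  c=5: 5 × 0.74 = 3.700
  c=6: 6 × 0.63 = 3.780
  c=7: 7 × 0.56 = 3.920
  c=8: 8 × 0.48 = 3.840
  c=9: 9 × 0.39 = 3.510
  c=10: 10 × 0.29 = 2.900
  c=11: 11 × 0.22 = 2.420
Maximum at c = 7 (3.920 recruits).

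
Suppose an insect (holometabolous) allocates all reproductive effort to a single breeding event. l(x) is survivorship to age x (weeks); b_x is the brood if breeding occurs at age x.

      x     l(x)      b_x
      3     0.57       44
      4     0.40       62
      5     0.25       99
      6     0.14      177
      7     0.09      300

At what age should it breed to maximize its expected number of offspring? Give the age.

7

Expected offspring if breeding at age x = l(x) × b_x:
  age 3: 0.57 × 44 = 25.080
  age 4: 0.40 × 62 = 24.800
  age 5: 0.25 × 99 = 24.750
  age 6: 0.14 × 177 = 24.780
  age 7: 0.09 × 300 = 27.000
Maximum at age 7 (27.000).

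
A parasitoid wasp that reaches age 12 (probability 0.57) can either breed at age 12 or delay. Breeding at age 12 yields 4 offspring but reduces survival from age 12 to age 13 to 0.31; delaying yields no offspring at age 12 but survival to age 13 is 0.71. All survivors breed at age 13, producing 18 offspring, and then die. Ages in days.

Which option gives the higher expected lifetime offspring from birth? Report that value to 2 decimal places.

breed at age 12: R₀ = 0.57 × (4 + 0.31 × 18) = 0.57 × 9.5800 = 5.4606
delay to age 13: R₀ = 0.57 × (0.71 × 18) = 0.57 × 12.7800 = 7.2846
Higher: delay to age 13 (7.2846).

7.28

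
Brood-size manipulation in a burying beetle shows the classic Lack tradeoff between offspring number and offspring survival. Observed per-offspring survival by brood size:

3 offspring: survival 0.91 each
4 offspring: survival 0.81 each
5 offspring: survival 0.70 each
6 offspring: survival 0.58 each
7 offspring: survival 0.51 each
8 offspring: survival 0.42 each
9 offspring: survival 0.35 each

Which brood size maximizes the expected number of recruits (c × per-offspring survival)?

7

Expected recruits = c × s(c):
  c=3: 3 × 0.91 = 2.730
  c=4: 4 × 0.81 = 3.240
  c=5: 5 × 0.70 = 3.500
  c=6: 6 × 0.58 = 3.480
  c=7: 7 × 0.51 = 3.570
  c=8: 8 × 0.42 = 3.360
  c=9: 9 × 0.35 = 3.150
Maximum at c = 7 (3.570 recruits).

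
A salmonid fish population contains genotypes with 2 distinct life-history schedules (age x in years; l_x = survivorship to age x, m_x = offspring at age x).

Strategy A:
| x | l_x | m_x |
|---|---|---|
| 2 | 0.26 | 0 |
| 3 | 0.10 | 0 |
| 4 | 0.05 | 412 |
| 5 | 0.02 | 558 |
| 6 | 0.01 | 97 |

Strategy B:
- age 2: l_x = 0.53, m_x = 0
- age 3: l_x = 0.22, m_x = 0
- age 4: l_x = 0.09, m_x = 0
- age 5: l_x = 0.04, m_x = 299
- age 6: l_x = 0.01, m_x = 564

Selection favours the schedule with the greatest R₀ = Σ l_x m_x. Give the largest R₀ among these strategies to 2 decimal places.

32.73

Strategy A: R₀ = 0.26×0 + 0.10×0 + 0.05×412 + 0.02×558 + 0.01×97 = 32.7300
Strategy B: R₀ = 0.53×0 + 0.22×0 + 0.09×0 + 0.04×299 + 0.01×564 = 17.6000
Highest R₀: strategy A with 32.7300.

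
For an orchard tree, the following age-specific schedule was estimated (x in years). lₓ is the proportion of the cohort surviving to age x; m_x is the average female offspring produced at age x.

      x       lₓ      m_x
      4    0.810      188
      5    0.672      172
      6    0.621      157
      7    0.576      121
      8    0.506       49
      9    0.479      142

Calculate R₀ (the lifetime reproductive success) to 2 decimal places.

527.87

R₀ = Σ lₓ m_x:
  age 4: 0.810 × 188 = 152.2800
  age 5: 0.672 × 172 = 115.5840
  age 6: 0.621 × 157 = 97.4970
  age 7: 0.576 × 121 = 69.6960
  age 8: 0.506 × 49 = 24.7940
  age 9: 0.479 × 142 = 68.0180
R₀ = 152.2800 + 115.5840 + 97.4970 + 69.6960 + 24.7940 + 68.0180 = 527.8690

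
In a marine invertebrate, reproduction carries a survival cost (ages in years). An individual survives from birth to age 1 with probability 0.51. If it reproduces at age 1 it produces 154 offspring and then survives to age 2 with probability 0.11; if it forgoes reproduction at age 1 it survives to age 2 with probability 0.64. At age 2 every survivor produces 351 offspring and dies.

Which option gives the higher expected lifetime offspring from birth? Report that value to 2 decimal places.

114.57

breed at age 1: R₀ = 0.51 × (154 + 0.11 × 351) = 0.51 × 192.6100 = 98.2311
delay to age 2: R₀ = 0.51 × (0.64 × 351) = 0.51 × 224.6400 = 114.5664
Higher: delay to age 2 (114.5664).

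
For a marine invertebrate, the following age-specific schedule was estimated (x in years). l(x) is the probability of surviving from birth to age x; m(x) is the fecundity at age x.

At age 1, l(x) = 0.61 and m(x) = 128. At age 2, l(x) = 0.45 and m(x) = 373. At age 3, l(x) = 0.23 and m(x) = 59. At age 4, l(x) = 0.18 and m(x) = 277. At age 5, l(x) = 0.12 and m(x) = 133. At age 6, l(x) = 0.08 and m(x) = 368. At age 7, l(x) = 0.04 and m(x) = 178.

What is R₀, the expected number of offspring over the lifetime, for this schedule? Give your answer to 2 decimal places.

361.88

R₀ = Σ l(x) m(x):
  age 1: 0.61 × 128 = 78.0800
  age 2: 0.45 × 373 = 167.8500
  age 3: 0.23 × 59 = 13.5700
  age 4: 0.18 × 277 = 49.8600
  age 5: 0.12 × 133 = 15.9600
  age 6: 0.08 × 368 = 29.4400
  age 7: 0.04 × 178 = 7.1200
R₀ = 78.0800 + 167.8500 + 13.5700 + 49.8600 + 15.9600 + 29.4400 + 7.1200 = 361.8800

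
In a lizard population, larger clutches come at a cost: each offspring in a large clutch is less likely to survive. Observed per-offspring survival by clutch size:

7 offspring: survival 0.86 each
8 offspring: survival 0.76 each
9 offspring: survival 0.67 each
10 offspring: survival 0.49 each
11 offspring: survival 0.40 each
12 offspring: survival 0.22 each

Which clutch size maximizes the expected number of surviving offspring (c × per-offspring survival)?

8

Expected surviving offspring = c × s(c):
  c=7: 7 × 0.86 = 6.020
  c=8: 8 × 0.76 = 6.080
  c=9: 9 × 0.67 = 6.030
  c=10: 10 × 0.49 = 4.900
  c=11: 11 × 0.40 = 4.400
  c=12: 12 × 0.22 = 2.640
Maximum at c = 8 (6.080 surviving offspring).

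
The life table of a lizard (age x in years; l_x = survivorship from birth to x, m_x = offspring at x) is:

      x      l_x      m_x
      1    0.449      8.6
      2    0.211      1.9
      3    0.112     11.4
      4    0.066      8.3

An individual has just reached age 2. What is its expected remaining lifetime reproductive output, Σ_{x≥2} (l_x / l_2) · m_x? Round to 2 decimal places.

l_2 = 0.211. Conditional survival from age 2 to x is l_x / l_2.
  x=2: (0.211/0.211) × 1.9 = 1.9000
  x=3: (0.112/0.211) × 11.4 = 6.0512
  x=4: (0.066/0.211) × 8.3 = 2.5962
Sum = 1.9000 + 6.0512 + 2.5962 = 10.5474

10.55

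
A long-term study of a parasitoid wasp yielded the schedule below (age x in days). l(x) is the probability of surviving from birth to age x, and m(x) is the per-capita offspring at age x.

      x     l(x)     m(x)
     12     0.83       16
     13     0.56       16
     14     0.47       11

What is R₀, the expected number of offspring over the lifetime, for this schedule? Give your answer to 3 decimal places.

R₀ = Σ l(x) m(x):
  age 12: 0.83 × 16 = 13.2800
  age 13: 0.56 × 16 = 8.9600
  age 14: 0.47 × 11 = 5.1700
R₀ = 13.2800 + 8.9600 + 5.1700 = 27.4100

27.410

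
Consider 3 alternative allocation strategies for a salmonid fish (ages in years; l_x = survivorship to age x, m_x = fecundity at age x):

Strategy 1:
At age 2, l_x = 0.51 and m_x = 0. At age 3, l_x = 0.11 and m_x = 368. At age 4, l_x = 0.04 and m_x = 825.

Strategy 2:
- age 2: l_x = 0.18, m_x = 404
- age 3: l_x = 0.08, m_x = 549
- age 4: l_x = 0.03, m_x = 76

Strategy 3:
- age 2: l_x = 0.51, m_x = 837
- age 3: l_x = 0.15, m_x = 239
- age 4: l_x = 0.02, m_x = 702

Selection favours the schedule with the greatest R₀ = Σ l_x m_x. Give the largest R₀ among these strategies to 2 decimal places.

Strategy 1: R₀ = 0.51×0 + 0.11×368 + 0.04×825 = 73.4800
Strategy 2: R₀ = 0.18×404 + 0.08×549 + 0.03×76 = 118.9200
Strategy 3: R₀ = 0.51×837 + 0.15×239 + 0.02×702 = 476.7600
Highest R₀: strategy 3 with 476.7600.

476.76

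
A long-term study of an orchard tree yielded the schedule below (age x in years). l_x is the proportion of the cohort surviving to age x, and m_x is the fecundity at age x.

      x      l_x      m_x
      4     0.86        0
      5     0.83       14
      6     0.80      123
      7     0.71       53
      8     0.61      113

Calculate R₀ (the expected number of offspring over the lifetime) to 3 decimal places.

216.580

R₀ = Σ l_x m_x:
  age 4: 0.86 × 0 = 0.0000
  age 5: 0.83 × 14 = 11.6200
  age 6: 0.80 × 123 = 98.4000
  age 7: 0.71 × 53 = 37.6300
  age 8: 0.61 × 113 = 68.9300
R₀ = 0.0000 + 11.6200 + 98.4000 + 37.6300 + 68.9300 = 216.5800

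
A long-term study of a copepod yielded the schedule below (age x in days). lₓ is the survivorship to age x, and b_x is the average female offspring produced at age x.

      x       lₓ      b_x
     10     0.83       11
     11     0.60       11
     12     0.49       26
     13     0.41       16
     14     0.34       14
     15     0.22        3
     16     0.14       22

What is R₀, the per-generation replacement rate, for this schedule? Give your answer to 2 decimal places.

R₀ = Σ lₓ b_x:
  age 10: 0.83 × 11 = 9.1300
  age 11: 0.60 × 11 = 6.6000
  age 12: 0.49 × 26 = 12.7400
  age 13: 0.41 × 16 = 6.5600
  age 14: 0.34 × 14 = 4.7600
  age 15: 0.22 × 3 = 0.6600
  age 16: 0.14 × 22 = 3.0800
R₀ = 9.1300 + 6.6000 + 12.7400 + 6.5600 + 4.7600 + 0.6600 + 3.0800 = 43.5300

43.53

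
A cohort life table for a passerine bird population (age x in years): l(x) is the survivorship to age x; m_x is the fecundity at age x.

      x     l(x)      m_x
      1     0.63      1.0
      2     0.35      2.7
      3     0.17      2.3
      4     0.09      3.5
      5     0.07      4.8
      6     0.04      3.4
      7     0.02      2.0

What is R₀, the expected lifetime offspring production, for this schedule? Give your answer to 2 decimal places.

2.79

R₀ = Σ l(x) m_x:
  age 1: 0.63 × 1.0 = 0.6300
  age 2: 0.35 × 2.7 = 0.9450
  age 3: 0.17 × 2.3 = 0.3910
  age 4: 0.09 × 3.5 = 0.3150
  age 5: 0.07 × 4.8 = 0.3360
  age 6: 0.04 × 3.4 = 0.1360
  age 7: 0.02 × 2.0 = 0.0400
R₀ = 0.6300 + 0.9450 + 0.3910 + 0.3150 + 0.3360 + 0.1360 + 0.0400 = 2.7930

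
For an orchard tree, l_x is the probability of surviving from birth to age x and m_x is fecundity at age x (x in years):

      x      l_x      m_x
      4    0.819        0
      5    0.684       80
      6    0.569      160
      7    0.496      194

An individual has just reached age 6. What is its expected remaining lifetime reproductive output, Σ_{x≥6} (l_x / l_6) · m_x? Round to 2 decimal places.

l_6 = 0.569. Conditional survival from age 6 to x is l_x / l_6.
  x=6: (0.569/0.569) × 160 = 160.0000
  x=7: (0.496/0.569) × 194 = 169.1107
Sum = 160.0000 + 169.1107 = 329.1107

329.11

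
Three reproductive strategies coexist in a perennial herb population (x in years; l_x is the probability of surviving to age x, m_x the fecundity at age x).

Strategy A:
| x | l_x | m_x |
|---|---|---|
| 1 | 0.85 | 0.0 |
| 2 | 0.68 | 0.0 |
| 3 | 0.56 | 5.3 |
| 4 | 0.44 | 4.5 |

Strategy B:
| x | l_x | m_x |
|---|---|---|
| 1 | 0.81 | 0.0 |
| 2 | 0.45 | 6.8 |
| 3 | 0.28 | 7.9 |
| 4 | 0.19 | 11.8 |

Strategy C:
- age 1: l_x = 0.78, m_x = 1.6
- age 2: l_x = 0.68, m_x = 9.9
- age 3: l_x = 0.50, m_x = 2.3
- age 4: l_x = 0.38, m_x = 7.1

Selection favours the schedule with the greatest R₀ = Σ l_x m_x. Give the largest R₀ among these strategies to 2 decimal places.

Strategy A: R₀ = 0.85×0.0 + 0.68×0.0 + 0.56×5.3 + 0.44×4.5 = 4.9480
Strategy B: R₀ = 0.81×0.0 + 0.45×6.8 + 0.28×7.9 + 0.19×11.8 = 7.5140
Strategy C: R₀ = 0.78×1.6 + 0.68×9.9 + 0.50×2.3 + 0.38×7.1 = 11.8280
Highest R₀: strategy C with 11.8280.

11.83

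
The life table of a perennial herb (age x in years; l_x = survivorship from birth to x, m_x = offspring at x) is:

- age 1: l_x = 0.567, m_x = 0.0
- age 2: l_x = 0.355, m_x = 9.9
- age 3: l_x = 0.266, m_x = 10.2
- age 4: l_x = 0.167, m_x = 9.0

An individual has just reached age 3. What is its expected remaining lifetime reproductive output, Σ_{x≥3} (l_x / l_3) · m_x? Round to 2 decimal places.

15.85

l_3 = 0.266. Conditional survival from age 3 to x is l_x / l_3.
  x=3: (0.266/0.266) × 10.2 = 10.2000
  x=4: (0.167/0.266) × 9.0 = 5.6504
Sum = 10.2000 + 5.6504 = 15.8504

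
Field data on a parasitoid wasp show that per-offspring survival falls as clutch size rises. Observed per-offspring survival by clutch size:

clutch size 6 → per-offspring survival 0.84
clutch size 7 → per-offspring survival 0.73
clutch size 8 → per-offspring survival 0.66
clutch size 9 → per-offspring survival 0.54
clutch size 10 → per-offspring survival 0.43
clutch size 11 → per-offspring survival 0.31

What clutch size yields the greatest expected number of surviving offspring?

Expected surviving offspring = c × s(c):
  c=6: 6 × 0.84 = 5.040
  c=7: 7 × 0.73 = 5.110
  c=8: 8 × 0.66 = 5.280
  c=9: 9 × 0.54 = 4.860
  c=10: 10 × 0.43 = 4.300
  c=11: 11 × 0.31 = 3.410
Maximum at c = 8 (5.280 surviving offspring).

8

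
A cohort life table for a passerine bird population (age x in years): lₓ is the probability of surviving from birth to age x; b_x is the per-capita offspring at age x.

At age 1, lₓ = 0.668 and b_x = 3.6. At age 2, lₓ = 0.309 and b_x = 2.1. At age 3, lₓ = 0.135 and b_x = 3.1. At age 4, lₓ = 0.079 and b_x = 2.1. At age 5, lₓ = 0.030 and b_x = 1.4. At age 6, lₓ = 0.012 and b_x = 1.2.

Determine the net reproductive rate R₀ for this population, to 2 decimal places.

3.69

R₀ = Σ lₓ b_x:
  age 1: 0.668 × 3.6 = 2.4048
  age 2: 0.309 × 2.1 = 0.6489
  age 3: 0.135 × 3.1 = 0.4185
  age 4: 0.079 × 2.1 = 0.1659
  age 5: 0.030 × 1.4 = 0.0420
  age 6: 0.012 × 1.2 = 0.0144
R₀ = 2.4048 + 0.6489 + 0.4185 + 0.1659 + 0.0420 + 0.0144 = 3.6945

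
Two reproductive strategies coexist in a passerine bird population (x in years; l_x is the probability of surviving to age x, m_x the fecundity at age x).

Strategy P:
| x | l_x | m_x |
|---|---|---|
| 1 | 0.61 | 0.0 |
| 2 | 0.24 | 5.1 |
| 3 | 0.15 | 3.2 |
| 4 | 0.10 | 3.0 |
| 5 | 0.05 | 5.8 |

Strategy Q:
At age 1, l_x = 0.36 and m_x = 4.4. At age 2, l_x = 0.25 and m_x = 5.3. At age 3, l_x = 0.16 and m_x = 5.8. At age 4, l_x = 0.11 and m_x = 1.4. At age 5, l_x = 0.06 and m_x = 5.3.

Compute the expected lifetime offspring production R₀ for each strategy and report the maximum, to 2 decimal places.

Strategy P: R₀ = 0.61×0.0 + 0.24×5.1 + 0.15×3.2 + 0.10×3.0 + 0.05×5.8 = 2.2940
Strategy Q: R₀ = 0.36×4.4 + 0.25×5.3 + 0.16×5.8 + 0.11×1.4 + 0.06×5.3 = 4.3090
Highest R₀: strategy Q with 4.3090.

4.31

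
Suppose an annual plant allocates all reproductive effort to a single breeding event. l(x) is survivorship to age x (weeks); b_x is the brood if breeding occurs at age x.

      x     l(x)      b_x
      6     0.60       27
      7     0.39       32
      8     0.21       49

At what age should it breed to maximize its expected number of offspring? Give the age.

6

Expected offspring if breeding at age x = l(x) × b_x:
  age 6: 0.60 × 27 = 16.200
  age 7: 0.39 × 32 = 12.480
  age 8: 0.21 × 49 = 10.290
Maximum at age 6 (16.200).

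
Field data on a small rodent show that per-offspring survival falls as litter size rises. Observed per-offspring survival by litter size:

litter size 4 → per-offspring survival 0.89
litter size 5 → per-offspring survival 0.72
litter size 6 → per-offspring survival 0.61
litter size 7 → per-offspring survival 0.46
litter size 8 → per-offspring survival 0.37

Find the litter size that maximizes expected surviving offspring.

6

Expected surviving offspring = c × s(c):
  c=4: 4 × 0.89 = 3.560
  c=5: 5 × 0.72 = 3.600
  c=6: 6 × 0.61 = 3.660
  c=7: 7 × 0.46 = 3.220
  c=8: 8 × 0.37 = 2.960
Maximum at c = 6 (3.660 surviving offspring).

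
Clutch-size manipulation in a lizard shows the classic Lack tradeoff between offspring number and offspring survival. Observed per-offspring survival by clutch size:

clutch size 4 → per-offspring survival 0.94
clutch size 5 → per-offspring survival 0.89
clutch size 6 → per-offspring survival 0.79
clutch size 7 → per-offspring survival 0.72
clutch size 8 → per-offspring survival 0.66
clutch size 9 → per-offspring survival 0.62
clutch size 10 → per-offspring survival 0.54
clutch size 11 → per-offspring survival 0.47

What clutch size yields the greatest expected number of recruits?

9

Expected recruits = c × s(c):
  c=4: 4 × 0.94 = 3.760
  c=5: 5 × 0.89 = 4.450
  c=6: 6 × 0.79 = 4.740
  c=7: 7 × 0.72 = 5.040
  c=8: 8 × 0.66 = 5.280
  c=9: 9 × 0.62 = 5.580
  c=10: 10 × 0.54 = 5.400
  c=11: 11 × 0.47 = 5.170
Maximum at c = 9 (5.580 recruits).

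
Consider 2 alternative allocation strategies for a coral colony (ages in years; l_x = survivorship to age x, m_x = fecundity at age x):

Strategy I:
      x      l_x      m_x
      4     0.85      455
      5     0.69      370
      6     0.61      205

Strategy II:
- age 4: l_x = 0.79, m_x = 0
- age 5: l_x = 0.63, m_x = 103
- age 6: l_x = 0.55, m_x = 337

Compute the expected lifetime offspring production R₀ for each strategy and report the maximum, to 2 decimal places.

Strategy I: R₀ = 0.85×455 + 0.69×370 + 0.61×205 = 767.1000
Strategy II: R₀ = 0.79×0 + 0.63×103 + 0.55×337 = 250.2400
Highest R₀: strategy I with 767.1000.

767.10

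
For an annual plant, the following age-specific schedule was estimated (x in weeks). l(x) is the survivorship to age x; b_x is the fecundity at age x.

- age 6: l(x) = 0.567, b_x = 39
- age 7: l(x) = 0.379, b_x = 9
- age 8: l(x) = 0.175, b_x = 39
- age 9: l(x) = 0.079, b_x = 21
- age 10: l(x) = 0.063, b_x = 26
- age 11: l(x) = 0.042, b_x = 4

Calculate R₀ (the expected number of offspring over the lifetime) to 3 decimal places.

35.814

R₀ = Σ l(x) b_x:
  age 6: 0.567 × 39 = 22.1130
  age 7: 0.379 × 9 = 3.4110
  age 8: 0.175 × 39 = 6.8250
  age 9: 0.079 × 21 = 1.6590
  age 10: 0.063 × 26 = 1.6380
  age 11: 0.042 × 4 = 0.1680
R₀ = 22.1130 + 3.4110 + 6.8250 + 1.6590 + 1.6380 + 0.1680 = 35.8140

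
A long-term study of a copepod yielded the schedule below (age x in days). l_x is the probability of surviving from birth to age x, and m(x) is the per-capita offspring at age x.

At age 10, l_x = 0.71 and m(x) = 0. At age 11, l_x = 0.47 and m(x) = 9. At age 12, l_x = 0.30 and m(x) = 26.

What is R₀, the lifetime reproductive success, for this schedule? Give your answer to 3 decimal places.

12.030

R₀ = Σ l_x m(x):
  age 10: 0.71 × 0 = 0.0000
  age 11: 0.47 × 9 = 4.2300
  age 12: 0.30 × 26 = 7.8000
R₀ = 0.0000 + 4.2300 + 7.8000 = 12.0300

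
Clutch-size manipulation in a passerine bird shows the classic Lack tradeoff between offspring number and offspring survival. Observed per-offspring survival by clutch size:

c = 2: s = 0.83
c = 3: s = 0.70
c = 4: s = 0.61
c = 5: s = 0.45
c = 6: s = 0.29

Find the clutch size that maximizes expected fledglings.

4

Expected fledglings = c × s(c):
  c=2: 2 × 0.83 = 1.660
  c=3: 3 × 0.70 = 2.100
  c=4: 4 × 0.61 = 2.440
  c=5: 5 × 0.45 = 2.250
  c=6: 6 × 0.29 = 1.740
Maximum at c = 4 (2.440 fledglings).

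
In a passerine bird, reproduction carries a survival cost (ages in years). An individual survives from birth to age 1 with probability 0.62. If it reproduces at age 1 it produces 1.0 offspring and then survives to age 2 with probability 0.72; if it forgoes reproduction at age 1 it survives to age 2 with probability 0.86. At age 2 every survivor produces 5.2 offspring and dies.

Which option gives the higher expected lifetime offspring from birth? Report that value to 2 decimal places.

breed at age 1: R₀ = 0.62 × (1.0 + 0.72 × 5.2) = 0.62 × 4.7440 = 2.9413
delay to age 2: R₀ = 0.62 × (0.86 × 5.2) = 0.62 × 4.4720 = 2.7726
Higher: breed at age 1 (2.9413).

2.94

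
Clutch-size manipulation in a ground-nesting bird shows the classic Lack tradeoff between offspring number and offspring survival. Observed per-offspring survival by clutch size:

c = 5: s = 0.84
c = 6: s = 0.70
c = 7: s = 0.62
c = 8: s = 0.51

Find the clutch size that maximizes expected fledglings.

Expected fledglings = c × s(c):
  c=5: 5 × 0.84 = 4.200
  c=6: 6 × 0.70 = 4.200
  c=7: 7 × 0.62 = 4.340
  c=8: 8 × 0.51 = 4.080
Maximum at c = 7 (4.340 fledglings).

7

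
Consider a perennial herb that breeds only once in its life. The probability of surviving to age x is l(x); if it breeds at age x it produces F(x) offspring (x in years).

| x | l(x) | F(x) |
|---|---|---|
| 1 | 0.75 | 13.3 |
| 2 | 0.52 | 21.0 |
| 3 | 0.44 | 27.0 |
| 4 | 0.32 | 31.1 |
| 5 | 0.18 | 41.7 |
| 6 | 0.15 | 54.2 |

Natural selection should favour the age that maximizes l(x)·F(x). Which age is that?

Expected offspring if breeding at age x = l(x) × F(x):
  age 1: 0.75 × 13.3 = 9.975
  age 2: 0.52 × 21.0 = 10.920
  age 3: 0.44 × 27.0 = 11.880
  age 4: 0.32 × 31.1 = 9.952
  age 5: 0.18 × 41.7 = 7.506
  age 6: 0.15 × 54.2 = 8.130
Maximum at age 3 (11.880).

3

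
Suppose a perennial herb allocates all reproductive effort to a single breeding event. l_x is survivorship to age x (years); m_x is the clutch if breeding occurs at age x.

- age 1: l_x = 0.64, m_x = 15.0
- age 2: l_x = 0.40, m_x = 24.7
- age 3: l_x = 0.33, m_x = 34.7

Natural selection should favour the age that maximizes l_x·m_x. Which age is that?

Expected offspring if breeding at age x = l_x × m_x:
  age 1: 0.64 × 15.0 = 9.600
  age 2: 0.40 × 24.7 = 9.880
  age 3: 0.33 × 34.7 = 11.451
Maximum at age 3 (11.451).

3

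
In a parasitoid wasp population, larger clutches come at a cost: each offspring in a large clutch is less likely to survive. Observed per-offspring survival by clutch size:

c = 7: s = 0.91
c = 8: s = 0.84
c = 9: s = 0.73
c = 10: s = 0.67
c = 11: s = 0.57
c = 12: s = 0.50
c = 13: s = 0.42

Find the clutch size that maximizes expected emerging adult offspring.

Expected emerging adult offspring = c × s(c):
  c=7: 7 × 0.91 = 6.370
  c=8: 8 × 0.84 = 6.720
  c=9: 9 × 0.73 = 6.570
  c=10: 10 × 0.67 = 6.700
  c=11: 11 × 0.57 = 6.270
  c=12: 12 × 0.50 = 6.000
  c=13: 13 × 0.42 = 5.460
Maximum at c = 8 (6.720 emerging adult offspring).

8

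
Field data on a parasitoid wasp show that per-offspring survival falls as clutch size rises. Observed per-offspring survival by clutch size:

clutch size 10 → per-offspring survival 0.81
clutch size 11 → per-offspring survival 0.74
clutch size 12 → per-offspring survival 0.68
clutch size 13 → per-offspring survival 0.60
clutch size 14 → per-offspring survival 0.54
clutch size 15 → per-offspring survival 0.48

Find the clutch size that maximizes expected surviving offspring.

12

Expected surviving offspring = c × s(c):
  c=10: 10 × 0.81 = 8.100
  c=11: 11 × 0.74 = 8.140
  c=12: 12 × 0.68 = 8.160
  c=13: 13 × 0.60 = 7.800
  c=14: 14 × 0.54 = 7.560
  c=15: 15 × 0.48 = 7.200
Maximum at c = 12 (8.160 surviving offspring).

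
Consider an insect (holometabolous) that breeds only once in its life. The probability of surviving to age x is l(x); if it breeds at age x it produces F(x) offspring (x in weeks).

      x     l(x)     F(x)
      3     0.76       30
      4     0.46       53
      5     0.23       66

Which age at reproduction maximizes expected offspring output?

4

Expected offspring if breeding at age x = l(x) × F(x):
  age 3: 0.76 × 30 = 22.800
  age 4: 0.46 × 53 = 24.380
  age 5: 0.23 × 66 = 15.180
Maximum at age 4 (24.380).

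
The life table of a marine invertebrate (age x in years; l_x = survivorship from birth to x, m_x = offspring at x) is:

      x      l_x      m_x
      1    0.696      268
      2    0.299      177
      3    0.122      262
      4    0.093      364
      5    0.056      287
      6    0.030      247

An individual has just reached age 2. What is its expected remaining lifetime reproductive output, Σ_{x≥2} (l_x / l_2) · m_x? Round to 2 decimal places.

l_2 = 0.299. Conditional survival from age 2 to x is l_x / l_2.
  x=2: (0.299/0.299) × 177 = 177.0000
  x=3: (0.122/0.299) × 262 = 106.9030
  x=4: (0.093/0.299) × 364 = 113.2174
  x=5: (0.056/0.299) × 287 = 53.7525
  x=6: (0.030/0.299) × 247 = 24.7826
Sum = 177.0000 + 106.9030 + 113.2174 + 53.7525 + 24.7826 = 475.6555

475.66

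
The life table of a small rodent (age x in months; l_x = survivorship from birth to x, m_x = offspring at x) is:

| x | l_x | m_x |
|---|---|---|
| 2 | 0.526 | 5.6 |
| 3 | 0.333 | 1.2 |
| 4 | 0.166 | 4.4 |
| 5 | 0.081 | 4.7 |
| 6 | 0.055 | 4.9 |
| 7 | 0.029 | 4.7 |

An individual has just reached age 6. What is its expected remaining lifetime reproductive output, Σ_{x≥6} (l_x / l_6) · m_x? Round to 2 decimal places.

7.38

l_6 = 0.055. Conditional survival from age 6 to x is l_x / l_6.
  x=6: (0.055/0.055) × 4.9 = 4.9000
  x=7: (0.029/0.055) × 4.7 = 2.4782
Sum = 4.9000 + 2.4782 = 7.3782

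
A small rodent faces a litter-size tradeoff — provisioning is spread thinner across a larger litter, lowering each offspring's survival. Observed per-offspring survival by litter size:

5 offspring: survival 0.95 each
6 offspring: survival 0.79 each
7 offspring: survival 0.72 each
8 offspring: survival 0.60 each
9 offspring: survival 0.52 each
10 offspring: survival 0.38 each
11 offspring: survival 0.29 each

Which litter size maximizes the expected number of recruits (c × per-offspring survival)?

Expected recruits = c × s(c):
  c=5: 5 × 0.95 = 4.750
  c=6: 6 × 0.79 = 4.740
  c=7: 7 × 0.72 = 5.040
  c=8: 8 × 0.60 = 4.800
  c=9: 9 × 0.52 = 4.680
  c=10: 10 × 0.38 = 3.800
  c=11: 11 × 0.29 = 3.190
Maximum at c = 7 (5.040 recruits).

7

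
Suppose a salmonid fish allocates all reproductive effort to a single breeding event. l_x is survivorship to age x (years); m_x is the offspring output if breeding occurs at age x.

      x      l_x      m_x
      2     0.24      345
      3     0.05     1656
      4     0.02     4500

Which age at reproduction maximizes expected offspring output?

Expected offspring if breeding at age x = l_x × m_x:
  age 2: 0.24 × 345 = 82.800
  age 3: 0.05 × 1656 = 82.800
  age 4: 0.02 × 4500 = 90.000
Maximum at age 4 (90.000).

4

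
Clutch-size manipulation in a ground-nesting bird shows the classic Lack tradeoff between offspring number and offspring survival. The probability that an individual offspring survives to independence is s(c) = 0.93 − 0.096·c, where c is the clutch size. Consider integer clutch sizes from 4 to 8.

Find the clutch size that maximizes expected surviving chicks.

Expected surviving chicks = c × s(c):
  c=4: 4 × 0.546 = 2.184
  c=5: 5 × 0.450 = 2.250
  c=6: 6 × 0.354 = 2.124
  c=7: 7 × 0.258 = 1.806
  c=8: 8 × 0.162 = 1.296
Maximum at c = 5 (2.250 surviving chicks).

5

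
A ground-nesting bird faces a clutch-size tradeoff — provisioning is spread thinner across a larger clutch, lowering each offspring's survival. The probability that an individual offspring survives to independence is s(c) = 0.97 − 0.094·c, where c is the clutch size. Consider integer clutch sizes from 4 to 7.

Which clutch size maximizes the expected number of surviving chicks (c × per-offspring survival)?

Expected surviving chicks = c × s(c):
  c=4: 4 × 0.594 = 2.376
  c=5: 5 × 0.500 = 2.500
  c=6: 6 × 0.406 = 2.436
  c=7: 7 × 0.312 = 2.184
Maximum at c = 5 (2.500 surviving chicks).

5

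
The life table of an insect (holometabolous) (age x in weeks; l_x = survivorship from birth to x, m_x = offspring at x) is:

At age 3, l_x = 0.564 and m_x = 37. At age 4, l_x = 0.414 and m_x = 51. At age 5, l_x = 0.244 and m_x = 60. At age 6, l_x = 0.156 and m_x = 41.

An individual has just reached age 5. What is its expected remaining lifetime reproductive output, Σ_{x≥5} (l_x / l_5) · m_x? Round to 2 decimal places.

l_5 = 0.244. Conditional survival from age 5 to x is l_x / l_5.
  x=5: (0.244/0.244) × 60 = 60.0000
  x=6: (0.156/0.244) × 41 = 26.2131
Sum = 60.0000 + 26.2131 = 86.2131

86.21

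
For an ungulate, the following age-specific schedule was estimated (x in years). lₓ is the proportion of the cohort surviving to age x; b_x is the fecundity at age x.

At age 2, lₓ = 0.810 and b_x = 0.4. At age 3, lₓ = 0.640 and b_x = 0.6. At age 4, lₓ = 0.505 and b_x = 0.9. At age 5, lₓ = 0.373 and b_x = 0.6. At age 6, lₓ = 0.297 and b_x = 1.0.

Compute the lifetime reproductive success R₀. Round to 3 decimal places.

1.683

R₀ = Σ lₓ b_x:
  age 2: 0.810 × 0.4 = 0.3240
  age 3: 0.640 × 0.6 = 0.3840
  age 4: 0.505 × 0.9 = 0.4545
  age 5: 0.373 × 0.6 = 0.2238
  age 6: 0.297 × 1.0 = 0.2970
R₀ = 0.3240 + 0.3840 + 0.4545 + 0.2238 + 0.2970 = 1.6833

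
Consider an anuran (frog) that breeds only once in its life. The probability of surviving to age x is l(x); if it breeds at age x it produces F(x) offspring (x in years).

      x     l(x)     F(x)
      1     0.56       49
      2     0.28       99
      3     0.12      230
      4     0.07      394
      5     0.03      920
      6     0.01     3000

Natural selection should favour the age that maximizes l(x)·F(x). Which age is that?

Expected offspring if breeding at age x = l(x) × F(x):
  age 1: 0.56 × 49 = 27.440
  age 2: 0.28 × 99 = 27.720
  age 3: 0.12 × 230 = 27.600
  age 4: 0.07 × 394 = 27.580
  age 5: 0.03 × 920 = 27.600
  age 6: 0.01 × 3000 = 30.000
Maximum at age 6 (30.000).

6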